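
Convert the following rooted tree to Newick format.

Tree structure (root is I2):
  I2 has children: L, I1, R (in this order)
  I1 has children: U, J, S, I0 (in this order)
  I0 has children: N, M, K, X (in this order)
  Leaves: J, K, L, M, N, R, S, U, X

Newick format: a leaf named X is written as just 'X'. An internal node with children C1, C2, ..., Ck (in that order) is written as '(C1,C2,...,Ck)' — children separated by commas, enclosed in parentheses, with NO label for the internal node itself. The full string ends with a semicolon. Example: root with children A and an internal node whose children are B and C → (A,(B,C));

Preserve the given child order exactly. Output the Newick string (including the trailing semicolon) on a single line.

internal I2 with children ['L', 'I1', 'R']
  leaf 'L' → 'L'
  internal I1 with children ['U', 'J', 'S', 'I0']
    leaf 'U' → 'U'
    leaf 'J' → 'J'
    leaf 'S' → 'S'
    internal I0 with children ['N', 'M', 'K', 'X']
      leaf 'N' → 'N'
      leaf 'M' → 'M'
      leaf 'K' → 'K'
      leaf 'X' → 'X'
    → '(N,M,K,X)'
  → '(U,J,S,(N,M,K,X))'
  leaf 'R' → 'R'
→ '(L,(U,J,S,(N,M,K,X)),R)'
Final: (L,(U,J,S,(N,M,K,X)),R);

Answer: (L,(U,J,S,(N,M,K,X)),R);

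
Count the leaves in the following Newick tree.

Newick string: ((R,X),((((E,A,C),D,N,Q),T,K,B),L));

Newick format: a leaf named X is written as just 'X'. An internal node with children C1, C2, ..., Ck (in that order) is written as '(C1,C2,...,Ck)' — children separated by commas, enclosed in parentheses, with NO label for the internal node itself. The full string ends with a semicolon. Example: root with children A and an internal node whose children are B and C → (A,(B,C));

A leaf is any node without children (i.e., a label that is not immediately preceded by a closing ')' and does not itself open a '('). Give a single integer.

Answer: 12

Derivation:
Newick: ((R,X),((((E,A,C),D,N,Q),T,K,B),L));
Scan left-to-right; a leaf is any maximal label run not followed by '(':
  pos 2: leaf 'R' → count = 1
  pos 4: leaf 'X' → count = 2
  pos 11: leaf 'E' → count = 3
  pos 13: leaf 'A' → count = 4
  pos 15: leaf 'C' → count = 5
  pos 18: leaf 'D' → count = 6
  pos 20: leaf 'N' → count = 7
  pos 22: leaf 'Q' → count = 8
  pos 25: leaf 'T' → count = 9
  pos 27: leaf 'K' → count = 10
  pos 29: leaf 'B' → count = 11
  pos 32: leaf 'L' → count = 12
Total leaves: 12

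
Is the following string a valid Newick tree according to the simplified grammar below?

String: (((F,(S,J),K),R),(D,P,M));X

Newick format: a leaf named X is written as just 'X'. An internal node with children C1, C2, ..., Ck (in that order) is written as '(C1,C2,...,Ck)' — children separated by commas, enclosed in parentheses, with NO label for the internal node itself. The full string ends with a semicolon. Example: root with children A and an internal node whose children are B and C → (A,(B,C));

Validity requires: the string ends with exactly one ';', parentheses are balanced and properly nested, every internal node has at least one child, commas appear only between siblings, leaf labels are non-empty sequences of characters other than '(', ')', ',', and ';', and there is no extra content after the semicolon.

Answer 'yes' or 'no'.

Input: (((F,(S,J),K),R),(D,P,M));X
Paren balance: 5 '(' vs 5 ')' OK
Ends with single ';': False
Full parse: FAILS (must end with ;)
Valid: False

Answer: no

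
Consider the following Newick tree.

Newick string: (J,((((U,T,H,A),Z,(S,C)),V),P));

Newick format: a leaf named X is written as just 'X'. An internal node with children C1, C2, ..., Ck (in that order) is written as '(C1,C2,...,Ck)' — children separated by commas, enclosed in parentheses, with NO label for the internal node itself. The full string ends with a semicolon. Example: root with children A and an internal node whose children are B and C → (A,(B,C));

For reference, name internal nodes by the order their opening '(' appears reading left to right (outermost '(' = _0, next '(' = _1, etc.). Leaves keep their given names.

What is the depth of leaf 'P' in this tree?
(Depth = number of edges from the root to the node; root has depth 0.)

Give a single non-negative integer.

Newick: (J,((((U,T,H,A),Z,(S,C)),V),P));
Naming internals by '(' encounter order: outermost '(' = _0, next = _1, ...
Query node: P
Path from root: _0 -> _1 -> P
Depth of P: 2 (number of edges from root)

Answer: 2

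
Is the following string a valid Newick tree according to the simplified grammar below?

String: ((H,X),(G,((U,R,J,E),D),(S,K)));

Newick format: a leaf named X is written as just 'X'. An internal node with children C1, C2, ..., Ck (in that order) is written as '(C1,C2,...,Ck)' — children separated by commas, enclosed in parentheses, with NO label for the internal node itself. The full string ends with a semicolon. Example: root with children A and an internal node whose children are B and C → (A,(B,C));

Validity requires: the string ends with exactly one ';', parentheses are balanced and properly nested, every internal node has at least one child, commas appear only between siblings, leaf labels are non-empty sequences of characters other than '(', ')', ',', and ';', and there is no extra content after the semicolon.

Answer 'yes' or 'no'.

Answer: yes

Derivation:
Input: ((H,X),(G,((U,R,J,E),D),(S,K)));
Paren balance: 6 '(' vs 6 ')' OK
Ends with single ';': True
Full parse: OK
Valid: True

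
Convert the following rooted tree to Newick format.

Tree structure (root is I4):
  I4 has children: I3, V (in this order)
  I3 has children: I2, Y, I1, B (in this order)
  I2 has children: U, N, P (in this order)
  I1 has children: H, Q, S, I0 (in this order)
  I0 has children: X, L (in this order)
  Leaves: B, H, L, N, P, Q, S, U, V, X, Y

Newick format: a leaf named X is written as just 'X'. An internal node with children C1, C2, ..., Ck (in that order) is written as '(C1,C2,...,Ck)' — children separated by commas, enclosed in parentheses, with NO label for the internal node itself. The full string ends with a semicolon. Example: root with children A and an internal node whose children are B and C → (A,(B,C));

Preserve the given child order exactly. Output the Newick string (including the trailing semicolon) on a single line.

internal I4 with children ['I3', 'V']
  internal I3 with children ['I2', 'Y', 'I1', 'B']
    internal I2 with children ['U', 'N', 'P']
      leaf 'U' → 'U'
      leaf 'N' → 'N'
      leaf 'P' → 'P'
    → '(U,N,P)'
    leaf 'Y' → 'Y'
    internal I1 with children ['H', 'Q', 'S', 'I0']
      leaf 'H' → 'H'
      leaf 'Q' → 'Q'
      leaf 'S' → 'S'
      internal I0 with children ['X', 'L']
        leaf 'X' → 'X'
        leaf 'L' → 'L'
      → '(X,L)'
    → '(H,Q,S,(X,L))'
    leaf 'B' → 'B'
  → '((U,N,P),Y,(H,Q,S,(X,L)),B)'
  leaf 'V' → 'V'
→ '(((U,N,P),Y,(H,Q,S,(X,L)),B),V)'
Final: (((U,N,P),Y,(H,Q,S,(X,L)),B),V);

Answer: (((U,N,P),Y,(H,Q,S,(X,L)),B),V);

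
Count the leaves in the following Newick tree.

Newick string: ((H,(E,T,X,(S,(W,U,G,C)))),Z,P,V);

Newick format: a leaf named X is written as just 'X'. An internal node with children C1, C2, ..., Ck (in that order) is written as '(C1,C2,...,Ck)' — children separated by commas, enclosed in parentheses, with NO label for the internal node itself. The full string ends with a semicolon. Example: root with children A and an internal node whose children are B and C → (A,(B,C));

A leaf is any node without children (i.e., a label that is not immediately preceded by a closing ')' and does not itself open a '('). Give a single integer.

Answer: 12

Derivation:
Newick: ((H,(E,T,X,(S,(W,U,G,C)))),Z,P,V);
Scan left-to-right; a leaf is any maximal label run not followed by '(':
  pos 2: leaf 'H' → count = 1
  pos 5: leaf 'E' → count = 2
  pos 7: leaf 'T' → count = 3
  pos 9: leaf 'X' → count = 4
  pos 12: leaf 'S' → count = 5
  pos 15: leaf 'W' → count = 6
  pos 17: leaf 'U' → count = 7
  pos 19: leaf 'G' → count = 8
  pos 21: leaf 'C' → count = 9
  pos 27: leaf 'Z' → count = 10
  pos 29: leaf 'P' → count = 11
  pos 31: leaf 'V' → count = 12
Total leaves: 12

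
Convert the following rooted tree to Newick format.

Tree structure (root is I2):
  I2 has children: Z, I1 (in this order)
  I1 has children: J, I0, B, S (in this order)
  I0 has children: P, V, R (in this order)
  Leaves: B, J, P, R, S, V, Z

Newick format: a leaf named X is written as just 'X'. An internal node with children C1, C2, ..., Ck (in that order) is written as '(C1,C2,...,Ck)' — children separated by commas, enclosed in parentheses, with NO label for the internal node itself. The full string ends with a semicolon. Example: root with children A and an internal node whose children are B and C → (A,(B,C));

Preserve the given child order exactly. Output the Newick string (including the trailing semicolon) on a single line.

internal I2 with children ['Z', 'I1']
  leaf 'Z' → 'Z'
  internal I1 with children ['J', 'I0', 'B', 'S']
    leaf 'J' → 'J'
    internal I0 with children ['P', 'V', 'R']
      leaf 'P' → 'P'
      leaf 'V' → 'V'
      leaf 'R' → 'R'
    → '(P,V,R)'
    leaf 'B' → 'B'
    leaf 'S' → 'S'
  → '(J,(P,V,R),B,S)'
→ '(Z,(J,(P,V,R),B,S))'
Final: (Z,(J,(P,V,R),B,S));

Answer: (Z,(J,(P,V,R),B,S));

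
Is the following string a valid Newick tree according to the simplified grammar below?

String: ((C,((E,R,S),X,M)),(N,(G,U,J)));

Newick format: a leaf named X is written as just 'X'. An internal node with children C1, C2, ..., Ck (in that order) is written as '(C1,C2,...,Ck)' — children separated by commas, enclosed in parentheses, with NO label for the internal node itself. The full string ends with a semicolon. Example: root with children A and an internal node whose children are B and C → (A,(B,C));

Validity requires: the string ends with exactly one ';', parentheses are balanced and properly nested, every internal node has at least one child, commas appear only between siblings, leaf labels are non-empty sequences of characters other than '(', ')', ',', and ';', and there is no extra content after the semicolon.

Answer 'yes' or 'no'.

Input: ((C,((E,R,S),X,M)),(N,(G,U,J)));
Paren balance: 6 '(' vs 6 ')' OK
Ends with single ';': True
Full parse: OK
Valid: True

Answer: yes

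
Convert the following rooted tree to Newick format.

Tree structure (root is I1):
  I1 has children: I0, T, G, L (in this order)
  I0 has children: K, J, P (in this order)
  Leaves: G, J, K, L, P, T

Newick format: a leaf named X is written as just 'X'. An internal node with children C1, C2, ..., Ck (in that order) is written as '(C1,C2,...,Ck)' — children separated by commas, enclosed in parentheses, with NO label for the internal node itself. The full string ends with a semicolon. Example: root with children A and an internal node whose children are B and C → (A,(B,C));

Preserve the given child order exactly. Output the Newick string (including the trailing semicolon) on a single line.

Answer: ((K,J,P),T,G,L);

Derivation:
internal I1 with children ['I0', 'T', 'G', 'L']
  internal I0 with children ['K', 'J', 'P']
    leaf 'K' → 'K'
    leaf 'J' → 'J'
    leaf 'P' → 'P'
  → '(K,J,P)'
  leaf 'T' → 'T'
  leaf 'G' → 'G'
  leaf 'L' → 'L'
→ '((K,J,P),T,G,L)'
Final: ((K,J,P),T,G,L);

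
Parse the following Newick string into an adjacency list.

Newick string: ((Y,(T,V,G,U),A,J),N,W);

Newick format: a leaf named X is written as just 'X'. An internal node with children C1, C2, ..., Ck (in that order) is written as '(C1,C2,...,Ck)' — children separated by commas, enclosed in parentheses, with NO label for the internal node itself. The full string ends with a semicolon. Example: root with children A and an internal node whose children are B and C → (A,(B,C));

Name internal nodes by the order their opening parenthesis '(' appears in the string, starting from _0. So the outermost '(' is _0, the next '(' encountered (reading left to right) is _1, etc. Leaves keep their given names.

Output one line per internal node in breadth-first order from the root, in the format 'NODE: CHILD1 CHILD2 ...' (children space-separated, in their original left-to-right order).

Input: ((Y,(T,V,G,U),A,J),N,W);
Scanning left-to-right, naming '(' by encounter order:
  pos 0: '(' -> open internal node _0 (depth 1)
  pos 1: '(' -> open internal node _1 (depth 2)
  pos 4: '(' -> open internal node _2 (depth 3)
  pos 12: ')' -> close internal node _2 (now at depth 2)
  pos 17: ')' -> close internal node _1 (now at depth 1)
  pos 22: ')' -> close internal node _0 (now at depth 0)
Total internal nodes: 3
BFS adjacency from root:
  _0: _1 N W
  _1: Y _2 A J
  _2: T V G U

Answer: _0: _1 N W
_1: Y _2 A J
_2: T V G U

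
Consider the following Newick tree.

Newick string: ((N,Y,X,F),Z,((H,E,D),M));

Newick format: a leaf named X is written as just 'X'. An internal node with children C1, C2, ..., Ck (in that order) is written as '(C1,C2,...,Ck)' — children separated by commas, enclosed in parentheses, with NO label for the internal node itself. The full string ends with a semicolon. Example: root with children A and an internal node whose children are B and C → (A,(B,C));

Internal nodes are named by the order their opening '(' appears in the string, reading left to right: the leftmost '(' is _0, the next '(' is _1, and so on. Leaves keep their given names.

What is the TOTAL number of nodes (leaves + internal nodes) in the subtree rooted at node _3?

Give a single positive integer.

Answer: 4

Derivation:
Newick: ((N,Y,X,F),Z,((H,E,D),M));
Locate _3: it is the '(' at position 14 (the 4th '(' reading left to right).
Query: subtree rooted at _3
_3: subtree_size = 1 + 3
  H: subtree_size = 1 + 0
  E: subtree_size = 1 + 0
  D: subtree_size = 1 + 0
Total subtree size of _3: 4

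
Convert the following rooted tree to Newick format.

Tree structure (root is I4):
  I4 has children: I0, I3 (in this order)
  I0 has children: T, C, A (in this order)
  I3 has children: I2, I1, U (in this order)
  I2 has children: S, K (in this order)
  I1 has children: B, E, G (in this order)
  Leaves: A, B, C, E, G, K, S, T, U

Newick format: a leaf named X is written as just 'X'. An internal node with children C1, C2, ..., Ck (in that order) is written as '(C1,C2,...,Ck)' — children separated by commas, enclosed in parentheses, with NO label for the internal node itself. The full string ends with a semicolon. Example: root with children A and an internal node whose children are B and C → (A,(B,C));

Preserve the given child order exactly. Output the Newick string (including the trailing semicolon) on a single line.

Answer: ((T,C,A),((S,K),(B,E,G),U));

Derivation:
internal I4 with children ['I0', 'I3']
  internal I0 with children ['T', 'C', 'A']
    leaf 'T' → 'T'
    leaf 'C' → 'C'
    leaf 'A' → 'A'
  → '(T,C,A)'
  internal I3 with children ['I2', 'I1', 'U']
    internal I2 with children ['S', 'K']
      leaf 'S' → 'S'
      leaf 'K' → 'K'
    → '(S,K)'
    internal I1 with children ['B', 'E', 'G']
      leaf 'B' → 'B'
      leaf 'E' → 'E'
      leaf 'G' → 'G'
    → '(B,E,G)'
    leaf 'U' → 'U'
  → '((S,K),(B,E,G),U)'
→ '((T,C,A),((S,K),(B,E,G),U))'
Final: ((T,C,A),((S,K),(B,E,G),U));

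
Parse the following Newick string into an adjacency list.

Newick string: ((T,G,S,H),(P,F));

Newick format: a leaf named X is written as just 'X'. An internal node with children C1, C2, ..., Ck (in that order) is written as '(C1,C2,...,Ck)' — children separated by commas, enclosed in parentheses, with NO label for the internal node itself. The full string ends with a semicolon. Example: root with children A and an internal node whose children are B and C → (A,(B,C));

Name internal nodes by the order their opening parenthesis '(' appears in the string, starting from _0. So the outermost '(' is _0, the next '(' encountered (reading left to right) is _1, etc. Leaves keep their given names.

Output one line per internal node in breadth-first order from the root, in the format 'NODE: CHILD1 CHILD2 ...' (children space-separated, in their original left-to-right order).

Input: ((T,G,S,H),(P,F));
Scanning left-to-right, naming '(' by encounter order:
  pos 0: '(' -> open internal node _0 (depth 1)
  pos 1: '(' -> open internal node _1 (depth 2)
  pos 9: ')' -> close internal node _1 (now at depth 1)
  pos 11: '(' -> open internal node _2 (depth 2)
  pos 15: ')' -> close internal node _2 (now at depth 1)
  pos 16: ')' -> close internal node _0 (now at depth 0)
Total internal nodes: 3
BFS adjacency from root:
  _0: _1 _2
  _1: T G S H
  _2: P F

Answer: _0: _1 _2
_1: T G S H
_2: P F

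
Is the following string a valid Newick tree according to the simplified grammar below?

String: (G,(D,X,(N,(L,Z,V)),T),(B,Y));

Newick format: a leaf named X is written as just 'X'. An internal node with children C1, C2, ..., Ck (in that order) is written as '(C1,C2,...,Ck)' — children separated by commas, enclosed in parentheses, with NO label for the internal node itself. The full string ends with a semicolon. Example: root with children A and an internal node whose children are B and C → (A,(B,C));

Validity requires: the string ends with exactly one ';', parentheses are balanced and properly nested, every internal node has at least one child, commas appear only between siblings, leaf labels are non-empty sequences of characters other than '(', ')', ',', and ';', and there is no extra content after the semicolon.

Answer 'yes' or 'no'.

Answer: yes

Derivation:
Input: (G,(D,X,(N,(L,Z,V)),T),(B,Y));
Paren balance: 5 '(' vs 5 ')' OK
Ends with single ';': True
Full parse: OK
Valid: True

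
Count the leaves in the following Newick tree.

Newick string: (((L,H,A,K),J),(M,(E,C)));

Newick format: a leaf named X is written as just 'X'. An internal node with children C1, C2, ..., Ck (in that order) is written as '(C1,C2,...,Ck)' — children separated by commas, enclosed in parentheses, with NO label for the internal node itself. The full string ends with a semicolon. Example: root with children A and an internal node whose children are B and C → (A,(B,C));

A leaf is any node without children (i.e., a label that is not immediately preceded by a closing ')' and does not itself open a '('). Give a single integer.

Answer: 8

Derivation:
Newick: (((L,H,A,K),J),(M,(E,C)));
Scan left-to-right; a leaf is any maximal label run not followed by '(':
  pos 3: leaf 'L' → count = 1
  pos 5: leaf 'H' → count = 2
  pos 7: leaf 'A' → count = 3
  pos 9: leaf 'K' → count = 4
  pos 12: leaf 'J' → count = 5
  pos 16: leaf 'M' → count = 6
  pos 19: leaf 'E' → count = 7
  pos 21: leaf 'C' → count = 8
Total leaves: 8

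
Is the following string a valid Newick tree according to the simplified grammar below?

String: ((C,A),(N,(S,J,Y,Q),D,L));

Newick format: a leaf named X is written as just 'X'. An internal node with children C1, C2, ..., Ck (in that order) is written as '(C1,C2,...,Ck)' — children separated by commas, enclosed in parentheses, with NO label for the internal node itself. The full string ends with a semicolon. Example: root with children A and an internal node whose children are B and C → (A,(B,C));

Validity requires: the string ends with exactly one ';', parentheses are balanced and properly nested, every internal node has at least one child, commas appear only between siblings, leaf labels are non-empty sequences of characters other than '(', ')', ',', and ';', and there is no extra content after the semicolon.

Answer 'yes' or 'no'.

Answer: yes

Derivation:
Input: ((C,A),(N,(S,J,Y,Q),D,L));
Paren balance: 4 '(' vs 4 ')' OK
Ends with single ';': True
Full parse: OK
Valid: True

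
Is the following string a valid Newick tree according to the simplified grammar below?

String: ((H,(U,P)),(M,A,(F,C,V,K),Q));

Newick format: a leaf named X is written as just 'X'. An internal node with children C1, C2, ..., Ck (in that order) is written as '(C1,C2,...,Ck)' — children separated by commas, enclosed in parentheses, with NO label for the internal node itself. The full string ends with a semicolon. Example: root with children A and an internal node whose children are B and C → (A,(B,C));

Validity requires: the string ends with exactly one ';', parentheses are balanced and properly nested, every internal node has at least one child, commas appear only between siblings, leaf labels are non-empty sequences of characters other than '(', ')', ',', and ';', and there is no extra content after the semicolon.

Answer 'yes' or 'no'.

Answer: yes

Derivation:
Input: ((H,(U,P)),(M,A,(F,C,V,K),Q));
Paren balance: 5 '(' vs 5 ')' OK
Ends with single ';': True
Full parse: OK
Valid: True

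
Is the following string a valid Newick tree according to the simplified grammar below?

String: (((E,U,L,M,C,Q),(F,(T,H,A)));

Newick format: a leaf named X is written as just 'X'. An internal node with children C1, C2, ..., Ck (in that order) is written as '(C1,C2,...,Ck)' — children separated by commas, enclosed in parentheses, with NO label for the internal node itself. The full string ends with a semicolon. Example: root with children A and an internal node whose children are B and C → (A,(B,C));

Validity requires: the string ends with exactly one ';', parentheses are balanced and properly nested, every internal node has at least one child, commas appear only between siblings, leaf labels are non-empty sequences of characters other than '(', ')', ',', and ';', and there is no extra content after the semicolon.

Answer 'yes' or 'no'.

Input: (((E,U,L,M,C,Q),(F,(T,H,A)));
Paren balance: 5 '(' vs 4 ')' MISMATCH
Ends with single ';': True
Full parse: FAILS (expected , or ) at pos 28)
Valid: False

Answer: no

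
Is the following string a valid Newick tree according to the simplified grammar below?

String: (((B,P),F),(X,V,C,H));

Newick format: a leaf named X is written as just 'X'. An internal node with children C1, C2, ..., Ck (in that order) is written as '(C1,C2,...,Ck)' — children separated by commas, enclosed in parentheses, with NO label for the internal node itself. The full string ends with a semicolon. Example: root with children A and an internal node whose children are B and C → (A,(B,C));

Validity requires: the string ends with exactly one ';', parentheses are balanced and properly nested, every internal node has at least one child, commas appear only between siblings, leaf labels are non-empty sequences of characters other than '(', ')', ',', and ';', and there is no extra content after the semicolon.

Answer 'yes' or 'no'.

Answer: yes

Derivation:
Input: (((B,P),F),(X,V,C,H));
Paren balance: 4 '(' vs 4 ')' OK
Ends with single ';': True
Full parse: OK
Valid: True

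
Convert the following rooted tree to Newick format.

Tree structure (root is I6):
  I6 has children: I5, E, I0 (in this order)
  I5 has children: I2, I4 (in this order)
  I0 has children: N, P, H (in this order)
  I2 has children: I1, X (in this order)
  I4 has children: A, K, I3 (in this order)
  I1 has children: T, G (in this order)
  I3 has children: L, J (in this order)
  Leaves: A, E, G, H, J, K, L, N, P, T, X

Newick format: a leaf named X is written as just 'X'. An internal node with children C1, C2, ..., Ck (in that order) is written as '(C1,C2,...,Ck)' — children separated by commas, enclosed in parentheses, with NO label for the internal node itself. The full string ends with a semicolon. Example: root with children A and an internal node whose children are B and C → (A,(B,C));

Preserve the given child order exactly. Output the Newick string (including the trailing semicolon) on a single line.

internal I6 with children ['I5', 'E', 'I0']
  internal I5 with children ['I2', 'I4']
    internal I2 with children ['I1', 'X']
      internal I1 with children ['T', 'G']
        leaf 'T' → 'T'
        leaf 'G' → 'G'
      → '(T,G)'
      leaf 'X' → 'X'
    → '((T,G),X)'
    internal I4 with children ['A', 'K', 'I3']
      leaf 'A' → 'A'
      leaf 'K' → 'K'
      internal I3 with children ['L', 'J']
        leaf 'L' → 'L'
        leaf 'J' → 'J'
      → '(L,J)'
    → '(A,K,(L,J))'
  → '(((T,G),X),(A,K,(L,J)))'
  leaf 'E' → 'E'
  internal I0 with children ['N', 'P', 'H']
    leaf 'N' → 'N'
    leaf 'P' → 'P'
    leaf 'H' → 'H'
  → '(N,P,H)'
→ '((((T,G),X),(A,K,(L,J))),E,(N,P,H))'
Final: ((((T,G),X),(A,K,(L,J))),E,(N,P,H));

Answer: ((((T,G),X),(A,K,(L,J))),E,(N,P,H));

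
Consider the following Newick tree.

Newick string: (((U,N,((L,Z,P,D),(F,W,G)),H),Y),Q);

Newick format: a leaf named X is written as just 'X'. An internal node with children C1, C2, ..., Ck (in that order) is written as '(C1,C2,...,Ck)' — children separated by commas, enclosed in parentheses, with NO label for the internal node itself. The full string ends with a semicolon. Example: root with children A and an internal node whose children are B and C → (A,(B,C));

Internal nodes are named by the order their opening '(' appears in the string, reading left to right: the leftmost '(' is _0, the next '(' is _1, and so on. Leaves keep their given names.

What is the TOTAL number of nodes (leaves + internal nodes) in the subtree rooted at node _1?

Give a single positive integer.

Newick: (((U,N,((L,Z,P,D),(F,W,G)),H),Y),Q);
Locate _1: it is the '(' at position 1 (the 2nd '(' reading left to right).
Query: subtree rooted at _1
_1: subtree_size = 1 + 15
  _2: subtree_size = 1 + 13
    U: subtree_size = 1 + 0
    N: subtree_size = 1 + 0
    _3: subtree_size = 1 + 9
      _4: subtree_size = 1 + 4
        L: subtree_size = 1 + 0
        Z: subtree_size = 1 + 0
        P: subtree_size = 1 + 0
        D: subtree_size = 1 + 0
      _5: subtree_size = 1 + 3
        F: subtree_size = 1 + 0
        W: subtree_size = 1 + 0
        G: subtree_size = 1 + 0
    H: subtree_size = 1 + 0
  Y: subtree_size = 1 + 0
Total subtree size of _1: 16

Answer: 16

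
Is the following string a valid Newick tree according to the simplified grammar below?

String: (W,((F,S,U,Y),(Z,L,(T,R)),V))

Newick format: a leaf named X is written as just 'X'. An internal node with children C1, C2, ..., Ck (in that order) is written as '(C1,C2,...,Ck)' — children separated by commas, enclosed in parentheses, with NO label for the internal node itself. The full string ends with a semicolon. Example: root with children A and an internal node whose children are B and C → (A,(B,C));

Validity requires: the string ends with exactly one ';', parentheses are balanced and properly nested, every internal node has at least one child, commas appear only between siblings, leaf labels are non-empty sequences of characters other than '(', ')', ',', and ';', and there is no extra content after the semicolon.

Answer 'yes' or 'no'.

Input: (W,((F,S,U,Y),(Z,L,(T,R)),V))
Paren balance: 5 '(' vs 5 ')' OK
Ends with single ';': False
Full parse: FAILS (must end with ;)
Valid: False

Answer: no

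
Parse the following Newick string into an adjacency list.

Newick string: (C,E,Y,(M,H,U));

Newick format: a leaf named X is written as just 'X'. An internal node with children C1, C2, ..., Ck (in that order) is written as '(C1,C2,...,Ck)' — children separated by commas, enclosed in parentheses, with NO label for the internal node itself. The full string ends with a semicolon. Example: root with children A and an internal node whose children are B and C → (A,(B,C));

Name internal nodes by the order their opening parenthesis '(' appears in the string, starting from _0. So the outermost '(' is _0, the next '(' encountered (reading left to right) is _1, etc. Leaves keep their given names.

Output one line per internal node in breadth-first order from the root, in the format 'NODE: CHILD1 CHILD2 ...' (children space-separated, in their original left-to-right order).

Answer: _0: C E Y _1
_1: M H U

Derivation:
Input: (C,E,Y,(M,H,U));
Scanning left-to-right, naming '(' by encounter order:
  pos 0: '(' -> open internal node _0 (depth 1)
  pos 7: '(' -> open internal node _1 (depth 2)
  pos 13: ')' -> close internal node _1 (now at depth 1)
  pos 14: ')' -> close internal node _0 (now at depth 0)
Total internal nodes: 2
BFS adjacency from root:
  _0: C E Y _1
  _1: M H U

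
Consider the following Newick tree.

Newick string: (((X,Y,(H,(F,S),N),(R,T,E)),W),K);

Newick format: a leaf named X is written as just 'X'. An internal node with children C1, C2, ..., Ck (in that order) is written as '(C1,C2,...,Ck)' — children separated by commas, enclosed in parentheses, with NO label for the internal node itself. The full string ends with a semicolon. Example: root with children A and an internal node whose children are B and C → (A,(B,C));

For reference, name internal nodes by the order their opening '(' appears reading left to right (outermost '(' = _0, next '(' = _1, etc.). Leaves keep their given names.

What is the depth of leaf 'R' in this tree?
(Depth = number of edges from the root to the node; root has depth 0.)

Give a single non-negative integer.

Answer: 4

Derivation:
Newick: (((X,Y,(H,(F,S),N),(R,T,E)),W),K);
Naming internals by '(' encounter order: outermost '(' = _0, next = _1, ...
Query node: R
Path from root: _0 -> _1 -> _2 -> _5 -> R
Depth of R: 4 (number of edges from root)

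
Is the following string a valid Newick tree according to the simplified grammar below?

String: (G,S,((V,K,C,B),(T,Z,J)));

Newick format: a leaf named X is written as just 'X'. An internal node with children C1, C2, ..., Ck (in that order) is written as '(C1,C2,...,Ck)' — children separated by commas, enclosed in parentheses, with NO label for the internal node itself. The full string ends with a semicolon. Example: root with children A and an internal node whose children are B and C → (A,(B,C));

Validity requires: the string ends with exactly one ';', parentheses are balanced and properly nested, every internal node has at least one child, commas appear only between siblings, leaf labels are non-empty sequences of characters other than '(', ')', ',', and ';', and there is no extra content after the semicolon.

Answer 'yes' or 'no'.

Answer: yes

Derivation:
Input: (G,S,((V,K,C,B),(T,Z,J)));
Paren balance: 4 '(' vs 4 ')' OK
Ends with single ';': True
Full parse: OK
Valid: True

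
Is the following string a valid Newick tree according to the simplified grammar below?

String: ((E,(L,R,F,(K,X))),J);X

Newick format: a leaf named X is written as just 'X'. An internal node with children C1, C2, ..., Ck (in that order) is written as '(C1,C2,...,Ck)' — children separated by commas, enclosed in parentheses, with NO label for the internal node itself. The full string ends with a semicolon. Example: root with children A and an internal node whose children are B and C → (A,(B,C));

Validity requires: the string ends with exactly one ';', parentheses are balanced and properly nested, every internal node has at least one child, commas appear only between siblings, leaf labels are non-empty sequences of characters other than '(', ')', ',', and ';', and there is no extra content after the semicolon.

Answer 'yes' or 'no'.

Input: ((E,(L,R,F,(K,X))),J);X
Paren balance: 4 '(' vs 4 ')' OK
Ends with single ';': False
Full parse: FAILS (must end with ;)
Valid: False

Answer: no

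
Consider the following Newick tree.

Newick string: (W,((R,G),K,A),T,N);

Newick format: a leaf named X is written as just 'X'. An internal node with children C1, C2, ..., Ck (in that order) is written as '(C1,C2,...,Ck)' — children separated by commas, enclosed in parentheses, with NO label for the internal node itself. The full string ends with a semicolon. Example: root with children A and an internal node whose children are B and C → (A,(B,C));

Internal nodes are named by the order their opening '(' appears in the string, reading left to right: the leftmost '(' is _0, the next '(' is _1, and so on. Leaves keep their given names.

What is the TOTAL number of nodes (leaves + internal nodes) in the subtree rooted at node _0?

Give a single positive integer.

Answer: 10

Derivation:
Newick: (W,((R,G),K,A),T,N);
Locate _0: it is the '(' at position 0 (the 1st '(' reading left to right).
Query: subtree rooted at _0
_0: subtree_size = 1 + 9
  W: subtree_size = 1 + 0
  _1: subtree_size = 1 + 5
    _2: subtree_size = 1 + 2
      R: subtree_size = 1 + 0
      G: subtree_size = 1 + 0
    K: subtree_size = 1 + 0
    A: subtree_size = 1 + 0
  T: subtree_size = 1 + 0
  N: subtree_size = 1 + 0
Total subtree size of _0: 10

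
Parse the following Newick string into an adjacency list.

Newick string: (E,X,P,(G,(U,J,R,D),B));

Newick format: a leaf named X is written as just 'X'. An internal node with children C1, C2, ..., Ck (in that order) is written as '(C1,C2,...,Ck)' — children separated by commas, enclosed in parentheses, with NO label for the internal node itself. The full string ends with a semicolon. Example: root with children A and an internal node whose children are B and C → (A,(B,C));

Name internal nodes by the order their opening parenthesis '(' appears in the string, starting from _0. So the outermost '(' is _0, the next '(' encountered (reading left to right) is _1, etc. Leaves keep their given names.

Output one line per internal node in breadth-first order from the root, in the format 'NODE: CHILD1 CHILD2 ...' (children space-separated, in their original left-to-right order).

Answer: _0: E X P _1
_1: G _2 B
_2: U J R D

Derivation:
Input: (E,X,P,(G,(U,J,R,D),B));
Scanning left-to-right, naming '(' by encounter order:
  pos 0: '(' -> open internal node _0 (depth 1)
  pos 7: '(' -> open internal node _1 (depth 2)
  pos 10: '(' -> open internal node _2 (depth 3)
  pos 18: ')' -> close internal node _2 (now at depth 2)
  pos 21: ')' -> close internal node _1 (now at depth 1)
  pos 22: ')' -> close internal node _0 (now at depth 0)
Total internal nodes: 3
BFS adjacency from root:
  _0: E X P _1
  _1: G _2 B
  _2: U J R D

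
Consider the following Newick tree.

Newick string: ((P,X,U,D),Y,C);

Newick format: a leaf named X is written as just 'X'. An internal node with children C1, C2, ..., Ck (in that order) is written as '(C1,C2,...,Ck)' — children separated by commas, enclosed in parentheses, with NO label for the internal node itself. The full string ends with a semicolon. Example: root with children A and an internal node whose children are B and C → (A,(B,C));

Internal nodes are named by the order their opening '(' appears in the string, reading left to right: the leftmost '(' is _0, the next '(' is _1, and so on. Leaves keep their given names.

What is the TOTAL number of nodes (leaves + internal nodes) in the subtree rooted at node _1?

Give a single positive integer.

Answer: 5

Derivation:
Newick: ((P,X,U,D),Y,C);
Locate _1: it is the '(' at position 1 (the 2nd '(' reading left to right).
Query: subtree rooted at _1
_1: subtree_size = 1 + 4
  P: subtree_size = 1 + 0
  X: subtree_size = 1 + 0
  U: subtree_size = 1 + 0
  D: subtree_size = 1 + 0
Total subtree size of _1: 5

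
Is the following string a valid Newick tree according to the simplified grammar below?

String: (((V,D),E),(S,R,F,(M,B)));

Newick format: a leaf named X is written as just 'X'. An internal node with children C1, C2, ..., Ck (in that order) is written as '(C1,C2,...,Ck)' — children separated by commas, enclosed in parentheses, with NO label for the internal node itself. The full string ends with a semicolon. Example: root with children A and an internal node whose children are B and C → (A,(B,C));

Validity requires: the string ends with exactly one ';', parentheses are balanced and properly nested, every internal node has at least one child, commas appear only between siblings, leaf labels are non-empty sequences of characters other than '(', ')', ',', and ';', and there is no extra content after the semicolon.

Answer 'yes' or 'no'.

Input: (((V,D),E),(S,R,F,(M,B)));
Paren balance: 5 '(' vs 5 ')' OK
Ends with single ';': True
Full parse: OK
Valid: True

Answer: yes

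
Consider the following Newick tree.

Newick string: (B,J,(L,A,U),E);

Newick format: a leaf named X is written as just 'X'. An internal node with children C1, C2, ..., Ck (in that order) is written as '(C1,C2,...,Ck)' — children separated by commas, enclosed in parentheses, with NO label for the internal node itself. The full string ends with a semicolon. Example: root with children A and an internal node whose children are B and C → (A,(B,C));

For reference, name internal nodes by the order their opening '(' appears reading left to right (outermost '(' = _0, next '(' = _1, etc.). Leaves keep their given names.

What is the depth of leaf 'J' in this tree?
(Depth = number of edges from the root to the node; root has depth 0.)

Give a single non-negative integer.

Newick: (B,J,(L,A,U),E);
Naming internals by '(' encounter order: outermost '(' = _0, next = _1, ...
Query node: J
Path from root: _0 -> J
Depth of J: 1 (number of edges from root)

Answer: 1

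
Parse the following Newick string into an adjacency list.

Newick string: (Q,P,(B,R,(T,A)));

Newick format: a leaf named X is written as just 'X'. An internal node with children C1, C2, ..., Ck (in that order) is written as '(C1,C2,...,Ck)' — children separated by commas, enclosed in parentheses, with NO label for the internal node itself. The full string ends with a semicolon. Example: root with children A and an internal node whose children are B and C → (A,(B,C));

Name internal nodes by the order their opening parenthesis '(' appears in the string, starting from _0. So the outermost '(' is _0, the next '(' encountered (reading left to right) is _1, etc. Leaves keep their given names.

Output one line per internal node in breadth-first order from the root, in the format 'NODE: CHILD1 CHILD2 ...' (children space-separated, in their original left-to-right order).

Input: (Q,P,(B,R,(T,A)));
Scanning left-to-right, naming '(' by encounter order:
  pos 0: '(' -> open internal node _0 (depth 1)
  pos 5: '(' -> open internal node _1 (depth 2)
  pos 10: '(' -> open internal node _2 (depth 3)
  pos 14: ')' -> close internal node _2 (now at depth 2)
  pos 15: ')' -> close internal node _1 (now at depth 1)
  pos 16: ')' -> close internal node _0 (now at depth 0)
Total internal nodes: 3
BFS adjacency from root:
  _0: Q P _1
  _1: B R _2
  _2: T A

Answer: _0: Q P _1
_1: B R _2
_2: T A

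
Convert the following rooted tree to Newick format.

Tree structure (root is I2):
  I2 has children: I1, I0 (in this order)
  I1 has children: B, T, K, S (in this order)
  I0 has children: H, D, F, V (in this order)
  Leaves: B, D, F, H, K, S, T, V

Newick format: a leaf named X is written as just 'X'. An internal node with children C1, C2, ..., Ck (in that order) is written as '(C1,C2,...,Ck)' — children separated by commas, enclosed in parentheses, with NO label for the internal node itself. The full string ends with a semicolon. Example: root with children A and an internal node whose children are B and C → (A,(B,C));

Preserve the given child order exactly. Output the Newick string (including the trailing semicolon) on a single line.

Answer: ((B,T,K,S),(H,D,F,V));

Derivation:
internal I2 with children ['I1', 'I0']
  internal I1 with children ['B', 'T', 'K', 'S']
    leaf 'B' → 'B'
    leaf 'T' → 'T'
    leaf 'K' → 'K'
    leaf 'S' → 'S'
  → '(B,T,K,S)'
  internal I0 with children ['H', 'D', 'F', 'V']
    leaf 'H' → 'H'
    leaf 'D' → 'D'
    leaf 'F' → 'F'
    leaf 'V' → 'V'
  → '(H,D,F,V)'
→ '((B,T,K,S),(H,D,F,V))'
Final: ((B,T,K,S),(H,D,F,V));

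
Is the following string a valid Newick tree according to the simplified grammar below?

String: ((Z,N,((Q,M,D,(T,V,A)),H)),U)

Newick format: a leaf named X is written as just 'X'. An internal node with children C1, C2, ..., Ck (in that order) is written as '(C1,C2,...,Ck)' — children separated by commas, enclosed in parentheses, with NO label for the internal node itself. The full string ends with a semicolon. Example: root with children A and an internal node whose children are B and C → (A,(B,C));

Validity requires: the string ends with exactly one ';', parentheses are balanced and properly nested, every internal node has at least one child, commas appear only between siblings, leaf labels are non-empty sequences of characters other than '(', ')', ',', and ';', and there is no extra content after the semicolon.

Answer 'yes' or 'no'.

Input: ((Z,N,((Q,M,D,(T,V,A)),H)),U)
Paren balance: 5 '(' vs 5 ')' OK
Ends with single ';': False
Full parse: FAILS (must end with ;)
Valid: False

Answer: no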